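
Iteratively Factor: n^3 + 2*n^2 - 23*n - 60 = (n - 5)*(n^2 + 7*n + 12) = (n - 5)*(n + 4)*(n + 3)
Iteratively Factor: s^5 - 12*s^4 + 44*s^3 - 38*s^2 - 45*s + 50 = (s - 5)*(s^4 - 7*s^3 + 9*s^2 + 7*s - 10) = (s - 5)*(s - 1)*(s^3 - 6*s^2 + 3*s + 10) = (s - 5)^2*(s - 1)*(s^2 - s - 2) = (s - 5)^2*(s - 2)*(s - 1)*(s + 1)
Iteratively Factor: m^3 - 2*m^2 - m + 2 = (m - 1)*(m^2 - m - 2) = (m - 1)*(m + 1)*(m - 2)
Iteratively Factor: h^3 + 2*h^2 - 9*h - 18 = (h + 2)*(h^2 - 9) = (h + 2)*(h + 3)*(h - 3)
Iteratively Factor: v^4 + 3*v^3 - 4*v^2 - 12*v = (v + 3)*(v^3 - 4*v) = (v + 2)*(v + 3)*(v^2 - 2*v) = (v - 2)*(v + 2)*(v + 3)*(v)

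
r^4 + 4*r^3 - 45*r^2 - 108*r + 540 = (r - 5)*(r - 3)*(r + 6)^2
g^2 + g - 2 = (g - 1)*(g + 2)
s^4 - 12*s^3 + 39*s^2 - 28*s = s*(s - 7)*(s - 4)*(s - 1)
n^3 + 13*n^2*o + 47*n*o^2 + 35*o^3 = (n + o)*(n + 5*o)*(n + 7*o)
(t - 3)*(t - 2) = t^2 - 5*t + 6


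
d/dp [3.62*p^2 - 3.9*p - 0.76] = 7.24*p - 3.9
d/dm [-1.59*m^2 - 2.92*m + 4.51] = -3.18*m - 2.92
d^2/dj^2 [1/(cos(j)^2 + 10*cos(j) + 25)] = 2*(5*cos(j) - cos(2*j) + 2)/(cos(j) + 5)^4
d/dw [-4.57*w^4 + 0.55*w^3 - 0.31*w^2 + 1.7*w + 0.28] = -18.28*w^3 + 1.65*w^2 - 0.62*w + 1.7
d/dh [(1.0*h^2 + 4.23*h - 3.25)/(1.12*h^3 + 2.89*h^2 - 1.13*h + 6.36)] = (-1.12*h^4 - 9.4752*h^3 - 2.4347*h^2 + 31.505*h + 23.2303)/(1.2544*h^6 + 6.4736*h^5 + 5.8209*h^4 + 7.715*h^3 + 38.0377*h^2 - 14.3736*h + 40.4496)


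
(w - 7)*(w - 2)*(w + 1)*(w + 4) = w^4 - 4*w^3 - 27*w^2 + 34*w + 56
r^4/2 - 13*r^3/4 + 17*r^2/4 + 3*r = r*(r/2 + 1/4)*(r - 4)*(r - 3)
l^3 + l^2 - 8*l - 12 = (l - 3)*(l + 2)^2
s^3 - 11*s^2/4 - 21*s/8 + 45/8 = (s - 3)*(s - 5/4)*(s + 3/2)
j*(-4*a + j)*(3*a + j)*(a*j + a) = -12*a^3*j^2 - 12*a^3*j - a^2*j^3 - a^2*j^2 + a*j^4 + a*j^3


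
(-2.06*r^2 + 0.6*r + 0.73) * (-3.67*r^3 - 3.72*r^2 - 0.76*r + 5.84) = 7.5602*r^5 + 5.4612*r^4 - 3.3455*r^3 - 15.202*r^2 + 2.9492*r + 4.2632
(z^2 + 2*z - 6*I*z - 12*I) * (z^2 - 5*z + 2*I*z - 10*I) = z^4 - 3*z^3 - 4*I*z^3 + 2*z^2 + 12*I*z^2 - 36*z + 40*I*z - 120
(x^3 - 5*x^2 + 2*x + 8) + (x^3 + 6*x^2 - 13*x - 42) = 2*x^3 + x^2 - 11*x - 34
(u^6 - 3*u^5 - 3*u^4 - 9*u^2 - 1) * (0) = 0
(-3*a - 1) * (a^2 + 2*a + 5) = -3*a^3 - 7*a^2 - 17*a - 5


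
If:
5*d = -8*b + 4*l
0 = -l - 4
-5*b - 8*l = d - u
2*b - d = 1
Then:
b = -11/18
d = -20/9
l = -4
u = -671/18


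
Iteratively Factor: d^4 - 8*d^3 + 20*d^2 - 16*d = (d - 4)*(d^3 - 4*d^2 + 4*d) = (d - 4)*(d - 2)*(d^2 - 2*d) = (d - 4)*(d - 2)^2*(d)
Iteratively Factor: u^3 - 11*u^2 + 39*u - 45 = (u - 3)*(u^2 - 8*u + 15) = (u - 5)*(u - 3)*(u - 3)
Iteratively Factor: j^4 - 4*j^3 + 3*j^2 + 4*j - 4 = (j - 2)*(j^3 - 2*j^2 - j + 2) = (j - 2)^2*(j^2 - 1) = (j - 2)^2*(j - 1)*(j + 1)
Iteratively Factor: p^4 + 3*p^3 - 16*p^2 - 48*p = (p + 4)*(p^3 - p^2 - 12*p) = p*(p + 4)*(p^2 - p - 12) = p*(p + 3)*(p + 4)*(p - 4)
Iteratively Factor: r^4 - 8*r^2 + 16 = (r + 2)*(r^3 - 2*r^2 - 4*r + 8) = (r - 2)*(r + 2)*(r^2 - 4) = (r - 2)^2*(r + 2)*(r + 2)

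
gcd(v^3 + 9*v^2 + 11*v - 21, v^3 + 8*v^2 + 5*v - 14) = v^2 + 6*v - 7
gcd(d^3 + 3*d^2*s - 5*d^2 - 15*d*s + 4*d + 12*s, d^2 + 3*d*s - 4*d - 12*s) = d^2 + 3*d*s - 4*d - 12*s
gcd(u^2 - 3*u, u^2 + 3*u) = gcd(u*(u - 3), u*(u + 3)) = u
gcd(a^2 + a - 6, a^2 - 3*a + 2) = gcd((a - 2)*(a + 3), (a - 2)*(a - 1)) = a - 2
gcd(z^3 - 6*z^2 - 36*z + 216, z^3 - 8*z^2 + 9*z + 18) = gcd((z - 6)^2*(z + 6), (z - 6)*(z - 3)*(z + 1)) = z - 6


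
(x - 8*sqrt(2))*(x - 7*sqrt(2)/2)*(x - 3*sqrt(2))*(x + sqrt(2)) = x^4 - 27*sqrt(2)*x^3/2 + 96*x^2 - 43*sqrt(2)*x - 336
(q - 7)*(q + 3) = q^2 - 4*q - 21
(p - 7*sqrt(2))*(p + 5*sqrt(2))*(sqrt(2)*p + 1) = sqrt(2)*p^3 - 3*p^2 - 72*sqrt(2)*p - 70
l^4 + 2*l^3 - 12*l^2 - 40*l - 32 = (l - 4)*(l + 2)^3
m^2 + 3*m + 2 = (m + 1)*(m + 2)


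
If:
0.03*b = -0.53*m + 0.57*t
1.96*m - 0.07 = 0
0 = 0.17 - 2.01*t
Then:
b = 0.98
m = 0.04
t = 0.08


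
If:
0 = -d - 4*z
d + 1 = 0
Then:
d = -1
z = 1/4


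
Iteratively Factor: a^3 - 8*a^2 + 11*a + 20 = (a - 5)*(a^2 - 3*a - 4) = (a - 5)*(a + 1)*(a - 4)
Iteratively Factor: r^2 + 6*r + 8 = (r + 2)*(r + 4)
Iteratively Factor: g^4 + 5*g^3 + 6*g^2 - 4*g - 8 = (g + 2)*(g^3 + 3*g^2 - 4) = (g + 2)^2*(g^2 + g - 2) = (g + 2)^3*(g - 1)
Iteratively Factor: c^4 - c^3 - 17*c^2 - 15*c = (c + 1)*(c^3 - 2*c^2 - 15*c) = (c + 1)*(c + 3)*(c^2 - 5*c) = (c - 5)*(c + 1)*(c + 3)*(c)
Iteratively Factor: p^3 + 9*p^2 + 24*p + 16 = (p + 4)*(p^2 + 5*p + 4) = (p + 1)*(p + 4)*(p + 4)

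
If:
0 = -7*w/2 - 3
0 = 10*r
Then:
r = 0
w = -6/7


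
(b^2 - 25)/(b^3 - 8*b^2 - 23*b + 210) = (b - 5)/(b^2 - 13*b + 42)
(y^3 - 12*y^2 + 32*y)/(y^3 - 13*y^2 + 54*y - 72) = y*(y - 8)/(y^2 - 9*y + 18)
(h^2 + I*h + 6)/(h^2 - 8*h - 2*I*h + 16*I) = (h + 3*I)/(h - 8)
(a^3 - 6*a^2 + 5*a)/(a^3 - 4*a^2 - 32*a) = (-a^2 + 6*a - 5)/(-a^2 + 4*a + 32)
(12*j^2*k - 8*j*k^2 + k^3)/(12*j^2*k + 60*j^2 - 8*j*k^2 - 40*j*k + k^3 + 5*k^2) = k/(k + 5)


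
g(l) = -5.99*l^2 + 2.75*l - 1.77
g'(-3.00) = 38.69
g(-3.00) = -63.93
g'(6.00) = -69.13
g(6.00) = -200.91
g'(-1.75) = 23.72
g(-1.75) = -24.93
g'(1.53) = -15.58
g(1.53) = -11.58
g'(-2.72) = 35.34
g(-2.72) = -53.57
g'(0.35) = -1.44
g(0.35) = -1.54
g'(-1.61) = 22.04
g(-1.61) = -21.72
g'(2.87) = -31.63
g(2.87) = -43.22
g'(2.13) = -22.77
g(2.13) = -23.09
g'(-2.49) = 32.58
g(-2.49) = -45.76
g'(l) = 2.75 - 11.98*l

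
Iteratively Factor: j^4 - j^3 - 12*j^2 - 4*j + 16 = (j + 2)*(j^3 - 3*j^2 - 6*j + 8) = (j - 4)*(j + 2)*(j^2 + j - 2) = (j - 4)*(j + 2)^2*(j - 1)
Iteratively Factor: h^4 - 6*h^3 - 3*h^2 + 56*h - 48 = (h - 4)*(h^3 - 2*h^2 - 11*h + 12) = (h - 4)*(h + 3)*(h^2 - 5*h + 4) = (h - 4)^2*(h + 3)*(h - 1)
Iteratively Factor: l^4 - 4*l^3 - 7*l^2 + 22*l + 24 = (l + 1)*(l^3 - 5*l^2 - 2*l + 24) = (l - 4)*(l + 1)*(l^2 - l - 6) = (l - 4)*(l + 1)*(l + 2)*(l - 3)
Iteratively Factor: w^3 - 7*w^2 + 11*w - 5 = (w - 5)*(w^2 - 2*w + 1) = (w - 5)*(w - 1)*(w - 1)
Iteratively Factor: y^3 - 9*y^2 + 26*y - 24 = (y - 4)*(y^2 - 5*y + 6) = (y - 4)*(y - 2)*(y - 3)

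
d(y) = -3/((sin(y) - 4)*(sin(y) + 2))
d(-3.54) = 0.35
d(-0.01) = 0.38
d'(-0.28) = -0.14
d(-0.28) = 0.41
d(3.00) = 0.36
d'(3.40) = 0.13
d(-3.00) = 0.39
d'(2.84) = 0.06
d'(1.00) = -0.01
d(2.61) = 0.34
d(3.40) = 0.40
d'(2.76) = 0.05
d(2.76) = 0.35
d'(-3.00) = 0.11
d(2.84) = 0.35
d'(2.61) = 0.03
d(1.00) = 0.33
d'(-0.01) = -0.10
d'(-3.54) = 0.05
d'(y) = 3*cos(y)/((sin(y) - 4)*(sin(y) + 2)^2) + 3*cos(y)/((sin(y) - 4)^2*(sin(y) + 2)) = 6*(sin(y) - 1)*cos(y)/((sin(y) - 4)^2*(sin(y) + 2)^2)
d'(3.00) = 0.07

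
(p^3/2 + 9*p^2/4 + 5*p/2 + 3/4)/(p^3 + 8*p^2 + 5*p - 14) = (2*p^3 + 9*p^2 + 10*p + 3)/(4*(p^3 + 8*p^2 + 5*p - 14))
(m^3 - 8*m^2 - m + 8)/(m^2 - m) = m - 7 - 8/m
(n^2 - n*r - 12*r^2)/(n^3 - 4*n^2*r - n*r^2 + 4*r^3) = (-n - 3*r)/(-n^2 + r^2)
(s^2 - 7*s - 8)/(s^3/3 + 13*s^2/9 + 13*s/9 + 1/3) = 9*(s - 8)/(3*s^2 + 10*s + 3)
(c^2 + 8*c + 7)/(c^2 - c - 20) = (c^2 + 8*c + 7)/(c^2 - c - 20)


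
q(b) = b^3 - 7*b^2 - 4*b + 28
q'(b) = 3*b^2 - 14*b - 4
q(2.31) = -6.27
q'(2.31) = -20.33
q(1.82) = 3.56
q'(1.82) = -19.54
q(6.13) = -29.21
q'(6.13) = 22.91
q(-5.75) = -370.55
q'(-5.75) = 175.69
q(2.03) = -0.60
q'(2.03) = -20.06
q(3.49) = -28.71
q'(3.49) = -16.32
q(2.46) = -9.31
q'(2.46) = -20.29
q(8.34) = 87.84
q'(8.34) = 87.91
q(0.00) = 28.00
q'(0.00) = -4.00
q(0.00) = 28.00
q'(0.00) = -4.00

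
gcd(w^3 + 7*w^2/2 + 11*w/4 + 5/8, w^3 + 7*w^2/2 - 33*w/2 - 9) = w + 1/2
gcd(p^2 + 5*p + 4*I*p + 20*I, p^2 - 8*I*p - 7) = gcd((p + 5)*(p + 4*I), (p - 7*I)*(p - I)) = 1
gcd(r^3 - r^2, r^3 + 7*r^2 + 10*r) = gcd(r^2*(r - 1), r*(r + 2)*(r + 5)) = r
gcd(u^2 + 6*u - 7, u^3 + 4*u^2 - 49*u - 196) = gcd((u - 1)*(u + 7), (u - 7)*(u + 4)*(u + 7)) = u + 7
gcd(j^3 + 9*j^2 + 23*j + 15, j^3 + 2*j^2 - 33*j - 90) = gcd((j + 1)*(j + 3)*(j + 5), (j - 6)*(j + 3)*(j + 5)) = j^2 + 8*j + 15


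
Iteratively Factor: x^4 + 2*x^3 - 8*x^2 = (x - 2)*(x^3 + 4*x^2) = x*(x - 2)*(x^2 + 4*x) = x*(x - 2)*(x + 4)*(x)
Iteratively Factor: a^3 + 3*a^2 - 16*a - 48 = (a + 4)*(a^2 - a - 12) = (a - 4)*(a + 4)*(a + 3)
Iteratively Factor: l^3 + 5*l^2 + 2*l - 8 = (l + 4)*(l^2 + l - 2) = (l + 2)*(l + 4)*(l - 1)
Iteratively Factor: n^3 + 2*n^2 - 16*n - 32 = (n + 4)*(n^2 - 2*n - 8) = (n + 2)*(n + 4)*(n - 4)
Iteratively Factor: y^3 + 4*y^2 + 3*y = (y + 1)*(y^2 + 3*y) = y*(y + 1)*(y + 3)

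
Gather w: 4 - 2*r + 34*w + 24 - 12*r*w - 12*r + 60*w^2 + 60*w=-14*r + 60*w^2 + w*(94 - 12*r) + 28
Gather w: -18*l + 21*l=3*l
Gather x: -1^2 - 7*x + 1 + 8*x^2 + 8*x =8*x^2 + x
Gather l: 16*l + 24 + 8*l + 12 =24*l + 36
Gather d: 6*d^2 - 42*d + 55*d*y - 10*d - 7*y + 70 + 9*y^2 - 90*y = 6*d^2 + d*(55*y - 52) + 9*y^2 - 97*y + 70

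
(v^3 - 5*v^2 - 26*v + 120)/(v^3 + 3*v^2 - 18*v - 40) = (v - 6)/(v + 2)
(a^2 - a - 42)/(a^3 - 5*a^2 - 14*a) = (a + 6)/(a*(a + 2))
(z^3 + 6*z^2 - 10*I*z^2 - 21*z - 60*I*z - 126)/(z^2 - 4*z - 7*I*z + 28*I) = (z^2 + 3*z*(2 - I) - 18*I)/(z - 4)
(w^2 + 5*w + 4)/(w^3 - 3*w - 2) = (w + 4)/(w^2 - w - 2)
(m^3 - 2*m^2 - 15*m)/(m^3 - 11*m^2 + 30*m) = (m + 3)/(m - 6)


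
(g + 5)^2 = g^2 + 10*g + 25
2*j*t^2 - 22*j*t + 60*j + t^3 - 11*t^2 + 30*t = (2*j + t)*(t - 6)*(t - 5)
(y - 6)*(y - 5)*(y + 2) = y^3 - 9*y^2 + 8*y + 60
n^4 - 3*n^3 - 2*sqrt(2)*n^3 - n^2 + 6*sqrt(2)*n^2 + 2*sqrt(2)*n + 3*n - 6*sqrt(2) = (n - 3)*(n - 1)*(n + 1)*(n - 2*sqrt(2))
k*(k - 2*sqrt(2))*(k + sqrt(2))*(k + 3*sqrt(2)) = k^4 + 2*sqrt(2)*k^3 - 10*k^2 - 12*sqrt(2)*k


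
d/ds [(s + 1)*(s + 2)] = 2*s + 3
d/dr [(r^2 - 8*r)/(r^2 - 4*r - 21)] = 2*(2*r^2 - 21*r + 84)/(r^4 - 8*r^3 - 26*r^2 + 168*r + 441)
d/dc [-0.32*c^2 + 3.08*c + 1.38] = 3.08 - 0.64*c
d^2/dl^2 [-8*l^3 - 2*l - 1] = -48*l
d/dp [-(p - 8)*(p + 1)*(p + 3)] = -3*p^2 + 8*p + 29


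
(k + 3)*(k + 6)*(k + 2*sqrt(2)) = k^3 + 2*sqrt(2)*k^2 + 9*k^2 + 18*k + 18*sqrt(2)*k + 36*sqrt(2)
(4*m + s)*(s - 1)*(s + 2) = 4*m*s^2 + 4*m*s - 8*m + s^3 + s^2 - 2*s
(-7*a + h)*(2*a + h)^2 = -28*a^3 - 24*a^2*h - 3*a*h^2 + h^3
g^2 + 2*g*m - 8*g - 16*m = (g - 8)*(g + 2*m)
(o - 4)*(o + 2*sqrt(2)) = o^2 - 4*o + 2*sqrt(2)*o - 8*sqrt(2)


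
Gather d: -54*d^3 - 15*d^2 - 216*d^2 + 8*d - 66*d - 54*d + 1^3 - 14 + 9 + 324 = -54*d^3 - 231*d^2 - 112*d + 320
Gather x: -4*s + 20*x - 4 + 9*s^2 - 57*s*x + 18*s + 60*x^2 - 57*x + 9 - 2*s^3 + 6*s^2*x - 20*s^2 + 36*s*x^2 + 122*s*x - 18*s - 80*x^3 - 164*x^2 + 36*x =-2*s^3 - 11*s^2 - 4*s - 80*x^3 + x^2*(36*s - 104) + x*(6*s^2 + 65*s - 1) + 5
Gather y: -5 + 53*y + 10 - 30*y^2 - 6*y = -30*y^2 + 47*y + 5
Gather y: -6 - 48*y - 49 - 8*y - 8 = -56*y - 63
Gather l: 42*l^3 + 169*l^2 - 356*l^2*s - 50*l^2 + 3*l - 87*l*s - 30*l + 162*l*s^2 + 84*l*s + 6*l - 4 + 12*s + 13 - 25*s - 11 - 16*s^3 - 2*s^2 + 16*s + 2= 42*l^3 + l^2*(119 - 356*s) + l*(162*s^2 - 3*s - 21) - 16*s^3 - 2*s^2 + 3*s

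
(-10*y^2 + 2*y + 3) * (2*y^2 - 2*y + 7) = -20*y^4 + 24*y^3 - 68*y^2 + 8*y + 21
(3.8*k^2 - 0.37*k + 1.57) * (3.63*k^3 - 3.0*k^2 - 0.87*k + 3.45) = 13.794*k^5 - 12.7431*k^4 + 3.5031*k^3 + 8.7219*k^2 - 2.6424*k + 5.4165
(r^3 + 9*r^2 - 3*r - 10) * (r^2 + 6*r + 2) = r^5 + 15*r^4 + 53*r^3 - 10*r^2 - 66*r - 20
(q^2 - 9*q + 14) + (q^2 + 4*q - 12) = 2*q^2 - 5*q + 2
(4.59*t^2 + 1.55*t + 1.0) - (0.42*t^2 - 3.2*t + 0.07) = 4.17*t^2 + 4.75*t + 0.93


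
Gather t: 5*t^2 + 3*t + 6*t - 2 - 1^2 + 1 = 5*t^2 + 9*t - 2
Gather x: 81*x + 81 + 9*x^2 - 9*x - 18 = 9*x^2 + 72*x + 63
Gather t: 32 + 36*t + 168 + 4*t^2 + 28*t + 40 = 4*t^2 + 64*t + 240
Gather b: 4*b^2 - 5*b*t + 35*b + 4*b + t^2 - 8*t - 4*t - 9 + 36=4*b^2 + b*(39 - 5*t) + t^2 - 12*t + 27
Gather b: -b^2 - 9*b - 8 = -b^2 - 9*b - 8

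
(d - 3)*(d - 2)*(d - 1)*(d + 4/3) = d^4 - 14*d^3/3 + 3*d^2 + 26*d/3 - 8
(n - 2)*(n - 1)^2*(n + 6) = n^4 + 2*n^3 - 19*n^2 + 28*n - 12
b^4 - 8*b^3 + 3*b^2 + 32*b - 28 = (b - 7)*(b - 2)*(b - 1)*(b + 2)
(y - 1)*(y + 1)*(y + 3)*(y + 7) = y^4 + 10*y^3 + 20*y^2 - 10*y - 21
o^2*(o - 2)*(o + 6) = o^4 + 4*o^3 - 12*o^2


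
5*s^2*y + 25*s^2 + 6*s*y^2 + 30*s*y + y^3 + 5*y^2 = (s + y)*(5*s + y)*(y + 5)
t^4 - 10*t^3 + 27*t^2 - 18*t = t*(t - 6)*(t - 3)*(t - 1)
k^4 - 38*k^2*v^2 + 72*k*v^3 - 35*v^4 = (k - 5*v)*(k - v)^2*(k + 7*v)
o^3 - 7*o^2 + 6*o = o*(o - 6)*(o - 1)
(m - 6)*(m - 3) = m^2 - 9*m + 18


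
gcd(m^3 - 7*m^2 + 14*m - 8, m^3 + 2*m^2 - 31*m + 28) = m^2 - 5*m + 4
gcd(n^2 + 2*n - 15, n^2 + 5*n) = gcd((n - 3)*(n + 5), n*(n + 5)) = n + 5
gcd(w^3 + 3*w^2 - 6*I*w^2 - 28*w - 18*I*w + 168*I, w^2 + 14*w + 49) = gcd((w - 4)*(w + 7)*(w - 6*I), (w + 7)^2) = w + 7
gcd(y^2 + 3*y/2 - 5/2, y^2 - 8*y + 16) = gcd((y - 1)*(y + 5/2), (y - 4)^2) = 1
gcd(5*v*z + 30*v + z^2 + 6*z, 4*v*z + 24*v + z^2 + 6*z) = z + 6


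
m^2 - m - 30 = (m - 6)*(m + 5)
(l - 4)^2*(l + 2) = l^3 - 6*l^2 + 32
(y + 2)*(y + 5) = y^2 + 7*y + 10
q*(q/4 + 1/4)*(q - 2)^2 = q^4/4 - 3*q^3/4 + q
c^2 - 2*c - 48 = (c - 8)*(c + 6)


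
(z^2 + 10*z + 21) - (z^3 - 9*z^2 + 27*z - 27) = -z^3 + 10*z^2 - 17*z + 48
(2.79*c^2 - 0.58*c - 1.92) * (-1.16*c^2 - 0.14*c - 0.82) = -3.2364*c^4 + 0.2822*c^3 + 0.0206*c^2 + 0.7444*c + 1.5744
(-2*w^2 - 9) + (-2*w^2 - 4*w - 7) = -4*w^2 - 4*w - 16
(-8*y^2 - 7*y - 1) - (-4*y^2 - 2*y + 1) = -4*y^2 - 5*y - 2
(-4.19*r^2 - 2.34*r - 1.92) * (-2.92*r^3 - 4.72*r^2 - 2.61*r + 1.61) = 12.2348*r^5 + 26.6096*r^4 + 27.5871*r^3 + 8.4239*r^2 + 1.2438*r - 3.0912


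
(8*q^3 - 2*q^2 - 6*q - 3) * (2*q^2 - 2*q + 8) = 16*q^5 - 20*q^4 + 56*q^3 - 10*q^2 - 42*q - 24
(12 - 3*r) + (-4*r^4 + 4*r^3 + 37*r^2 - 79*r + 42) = -4*r^4 + 4*r^3 + 37*r^2 - 82*r + 54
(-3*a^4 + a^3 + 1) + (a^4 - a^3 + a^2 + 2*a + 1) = -2*a^4 + a^2 + 2*a + 2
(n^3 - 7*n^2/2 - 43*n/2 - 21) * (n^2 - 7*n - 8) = n^5 - 21*n^4/2 - 5*n^3 + 315*n^2/2 + 319*n + 168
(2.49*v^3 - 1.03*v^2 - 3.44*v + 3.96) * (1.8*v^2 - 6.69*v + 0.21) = 4.482*v^5 - 18.5121*v^4 + 1.2216*v^3 + 29.9253*v^2 - 27.2148*v + 0.8316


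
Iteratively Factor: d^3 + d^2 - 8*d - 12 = (d + 2)*(d^2 - d - 6) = (d - 3)*(d + 2)*(d + 2)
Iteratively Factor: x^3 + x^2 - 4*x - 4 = (x + 1)*(x^2 - 4) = (x - 2)*(x + 1)*(x + 2)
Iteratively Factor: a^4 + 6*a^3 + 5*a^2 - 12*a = (a - 1)*(a^3 + 7*a^2 + 12*a) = a*(a - 1)*(a^2 + 7*a + 12) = a*(a - 1)*(a + 4)*(a + 3)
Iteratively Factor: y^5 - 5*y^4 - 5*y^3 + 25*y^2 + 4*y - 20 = (y + 2)*(y^4 - 7*y^3 + 9*y^2 + 7*y - 10) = (y - 2)*(y + 2)*(y^3 - 5*y^2 - y + 5) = (y - 2)*(y - 1)*(y + 2)*(y^2 - 4*y - 5) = (y - 5)*(y - 2)*(y - 1)*(y + 2)*(y + 1)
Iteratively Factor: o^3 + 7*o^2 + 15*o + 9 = (o + 1)*(o^2 + 6*o + 9) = (o + 1)*(o + 3)*(o + 3)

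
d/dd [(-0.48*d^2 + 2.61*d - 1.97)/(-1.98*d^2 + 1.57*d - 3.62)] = (4.4142*d^2 - 4.326*d - 6.3553)/(3.9204*d^4 - 6.2172*d^3 + 16.8001*d^2 - 11.3668*d + 13.1044)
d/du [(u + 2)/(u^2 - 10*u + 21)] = (u^2 - 10*u - 2*(u - 5)*(u + 2) + 21)/(u^2 - 10*u + 21)^2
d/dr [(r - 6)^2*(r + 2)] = (r - 6)*(3*r - 2)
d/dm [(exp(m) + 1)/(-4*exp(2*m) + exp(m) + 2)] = ((exp(m) + 1)*(8*exp(m) - 1) - 4*exp(2*m) + exp(m) + 2)*exp(m)/(-4*exp(2*m) + exp(m) + 2)^2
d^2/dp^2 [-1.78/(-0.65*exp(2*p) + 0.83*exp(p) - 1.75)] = ((1.4774 - 4.628*exp(p))*(0.65*exp(2*p) - 0.83*exp(p) + 1.75) + 1.78*(1.3*exp(p) - 0.83)*(2.6*exp(p) - 1.66)*exp(p))*exp(p)/(0.65*exp(2*p) - 0.83*exp(p) + 1.75)^3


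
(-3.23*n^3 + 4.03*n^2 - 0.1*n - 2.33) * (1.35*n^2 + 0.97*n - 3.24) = -4.3605*n^5 + 2.3074*n^4 + 14.2393*n^3 - 16.2997*n^2 - 1.9361*n + 7.5492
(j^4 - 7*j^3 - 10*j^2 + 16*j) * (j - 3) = j^5 - 10*j^4 + 11*j^3 + 46*j^2 - 48*j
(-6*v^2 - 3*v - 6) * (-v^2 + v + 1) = 6*v^4 - 3*v^3 - 3*v^2 - 9*v - 6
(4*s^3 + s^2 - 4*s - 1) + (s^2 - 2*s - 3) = 4*s^3 + 2*s^2 - 6*s - 4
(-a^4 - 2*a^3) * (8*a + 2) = -8*a^5 - 18*a^4 - 4*a^3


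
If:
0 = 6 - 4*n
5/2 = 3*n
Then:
No Solution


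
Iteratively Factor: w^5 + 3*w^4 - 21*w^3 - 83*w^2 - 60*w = (w + 1)*(w^4 + 2*w^3 - 23*w^2 - 60*w) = w*(w + 1)*(w^3 + 2*w^2 - 23*w - 60) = w*(w + 1)*(w + 3)*(w^2 - w - 20) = w*(w + 1)*(w + 3)*(w + 4)*(w - 5)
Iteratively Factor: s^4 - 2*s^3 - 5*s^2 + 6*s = (s - 3)*(s^3 + s^2 - 2*s) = (s - 3)*(s + 2)*(s^2 - s) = (s - 3)*(s - 1)*(s + 2)*(s)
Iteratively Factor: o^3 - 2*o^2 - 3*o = (o + 1)*(o^2 - 3*o) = o*(o + 1)*(o - 3)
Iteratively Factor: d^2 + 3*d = (d)*(d + 3)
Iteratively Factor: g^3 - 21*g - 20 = (g + 1)*(g^2 - g - 20) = (g - 5)*(g + 1)*(g + 4)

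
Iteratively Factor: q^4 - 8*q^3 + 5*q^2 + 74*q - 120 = (q + 3)*(q^3 - 11*q^2 + 38*q - 40) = (q - 5)*(q + 3)*(q^2 - 6*q + 8) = (q - 5)*(q - 2)*(q + 3)*(q - 4)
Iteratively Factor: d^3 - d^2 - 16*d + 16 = (d - 4)*(d^2 + 3*d - 4) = (d - 4)*(d + 4)*(d - 1)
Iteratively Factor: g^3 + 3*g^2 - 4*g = (g)*(g^2 + 3*g - 4) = g*(g + 4)*(g - 1)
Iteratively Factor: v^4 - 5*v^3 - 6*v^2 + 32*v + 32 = (v - 4)*(v^3 - v^2 - 10*v - 8) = (v - 4)*(v + 2)*(v^2 - 3*v - 4) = (v - 4)^2*(v + 2)*(v + 1)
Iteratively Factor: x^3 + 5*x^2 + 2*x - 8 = (x - 1)*(x^2 + 6*x + 8) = (x - 1)*(x + 2)*(x + 4)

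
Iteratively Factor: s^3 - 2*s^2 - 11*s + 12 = (s - 1)*(s^2 - s - 12) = (s - 1)*(s + 3)*(s - 4)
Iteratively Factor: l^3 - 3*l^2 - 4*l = (l - 4)*(l^2 + l) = (l - 4)*(l + 1)*(l)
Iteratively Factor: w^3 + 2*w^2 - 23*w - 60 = (w + 3)*(w^2 - w - 20) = (w + 3)*(w + 4)*(w - 5)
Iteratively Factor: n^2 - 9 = (n - 3)*(n + 3)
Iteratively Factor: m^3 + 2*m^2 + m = (m)*(m^2 + 2*m + 1) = m*(m + 1)*(m + 1)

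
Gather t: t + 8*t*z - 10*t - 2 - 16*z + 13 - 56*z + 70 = t*(8*z - 9) - 72*z + 81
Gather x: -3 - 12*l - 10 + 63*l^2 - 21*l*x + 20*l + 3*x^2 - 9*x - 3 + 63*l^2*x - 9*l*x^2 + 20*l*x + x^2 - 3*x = 63*l^2 + 8*l + x^2*(4 - 9*l) + x*(63*l^2 - l - 12) - 16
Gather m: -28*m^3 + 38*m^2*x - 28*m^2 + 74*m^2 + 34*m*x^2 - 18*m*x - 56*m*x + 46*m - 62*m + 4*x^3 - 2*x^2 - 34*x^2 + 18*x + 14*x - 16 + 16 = -28*m^3 + m^2*(38*x + 46) + m*(34*x^2 - 74*x - 16) + 4*x^3 - 36*x^2 + 32*x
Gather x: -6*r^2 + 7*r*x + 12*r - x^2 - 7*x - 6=-6*r^2 + 12*r - x^2 + x*(7*r - 7) - 6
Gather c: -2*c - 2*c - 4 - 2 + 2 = -4*c - 4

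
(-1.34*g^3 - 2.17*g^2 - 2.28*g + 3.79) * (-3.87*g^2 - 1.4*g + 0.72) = 5.1858*g^5 + 10.2739*g^4 + 10.8968*g^3 - 13.0377*g^2 - 6.9476*g + 2.7288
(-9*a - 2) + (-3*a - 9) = -12*a - 11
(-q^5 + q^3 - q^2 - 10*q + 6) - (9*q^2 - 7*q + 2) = -q^5 + q^3 - 10*q^2 - 3*q + 4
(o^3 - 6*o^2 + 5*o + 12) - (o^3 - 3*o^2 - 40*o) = -3*o^2 + 45*o + 12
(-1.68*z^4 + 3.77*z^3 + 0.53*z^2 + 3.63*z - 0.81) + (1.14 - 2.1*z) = -1.68*z^4 + 3.77*z^3 + 0.53*z^2 + 1.53*z + 0.33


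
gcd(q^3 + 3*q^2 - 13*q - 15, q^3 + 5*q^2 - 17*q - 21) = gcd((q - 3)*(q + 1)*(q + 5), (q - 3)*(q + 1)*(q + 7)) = q^2 - 2*q - 3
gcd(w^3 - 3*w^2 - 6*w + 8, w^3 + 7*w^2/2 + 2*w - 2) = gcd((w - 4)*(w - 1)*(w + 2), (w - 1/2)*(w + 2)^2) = w + 2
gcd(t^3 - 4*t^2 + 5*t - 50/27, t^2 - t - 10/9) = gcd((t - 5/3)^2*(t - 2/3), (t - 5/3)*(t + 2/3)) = t - 5/3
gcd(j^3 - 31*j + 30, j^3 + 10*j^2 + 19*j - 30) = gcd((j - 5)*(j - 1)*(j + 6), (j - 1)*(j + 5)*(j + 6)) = j^2 + 5*j - 6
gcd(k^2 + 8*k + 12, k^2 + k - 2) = k + 2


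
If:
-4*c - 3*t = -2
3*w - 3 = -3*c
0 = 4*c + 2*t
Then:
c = -1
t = 2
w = 2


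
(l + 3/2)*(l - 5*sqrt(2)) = l^2 - 5*sqrt(2)*l + 3*l/2 - 15*sqrt(2)/2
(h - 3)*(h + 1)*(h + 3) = h^3 + h^2 - 9*h - 9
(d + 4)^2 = d^2 + 8*d + 16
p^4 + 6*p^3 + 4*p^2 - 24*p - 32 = (p - 2)*(p + 2)^2*(p + 4)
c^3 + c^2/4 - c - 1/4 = (c - 1)*(c + 1/4)*(c + 1)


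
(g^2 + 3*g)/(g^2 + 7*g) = (g + 3)/(g + 7)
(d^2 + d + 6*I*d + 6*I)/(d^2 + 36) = (d + 1)/(d - 6*I)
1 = 1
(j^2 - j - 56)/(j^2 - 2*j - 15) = (-j^2 + j + 56)/(-j^2 + 2*j + 15)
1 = 1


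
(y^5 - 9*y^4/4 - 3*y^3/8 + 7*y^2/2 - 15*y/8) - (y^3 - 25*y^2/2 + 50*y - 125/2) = y^5 - 9*y^4/4 - 11*y^3/8 + 16*y^2 - 415*y/8 + 125/2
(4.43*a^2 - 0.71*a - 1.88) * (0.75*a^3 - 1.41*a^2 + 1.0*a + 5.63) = 3.3225*a^5 - 6.7788*a^4 + 4.0211*a^3 + 26.8817*a^2 - 5.8773*a - 10.5844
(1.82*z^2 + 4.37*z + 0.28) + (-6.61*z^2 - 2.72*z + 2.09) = -4.79*z^2 + 1.65*z + 2.37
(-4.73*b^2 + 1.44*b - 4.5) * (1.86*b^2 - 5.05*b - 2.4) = -8.7978*b^4 + 26.5649*b^3 - 4.29*b^2 + 19.269*b + 10.8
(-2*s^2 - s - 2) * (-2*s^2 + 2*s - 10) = 4*s^4 - 2*s^3 + 22*s^2 + 6*s + 20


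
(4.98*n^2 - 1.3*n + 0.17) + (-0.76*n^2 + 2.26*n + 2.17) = 4.22*n^2 + 0.96*n + 2.34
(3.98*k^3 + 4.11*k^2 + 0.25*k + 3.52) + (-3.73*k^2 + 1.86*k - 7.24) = 3.98*k^3 + 0.38*k^2 + 2.11*k - 3.72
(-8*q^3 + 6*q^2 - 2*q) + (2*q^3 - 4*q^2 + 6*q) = -6*q^3 + 2*q^2 + 4*q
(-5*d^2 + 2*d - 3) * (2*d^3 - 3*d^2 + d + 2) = -10*d^5 + 19*d^4 - 17*d^3 + d^2 + d - 6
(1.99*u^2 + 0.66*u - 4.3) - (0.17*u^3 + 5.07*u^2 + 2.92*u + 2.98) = -0.17*u^3 - 3.08*u^2 - 2.26*u - 7.28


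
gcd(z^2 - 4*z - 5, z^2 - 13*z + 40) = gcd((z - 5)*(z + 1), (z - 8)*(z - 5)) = z - 5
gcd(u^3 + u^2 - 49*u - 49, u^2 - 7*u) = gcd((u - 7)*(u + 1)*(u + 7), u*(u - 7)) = u - 7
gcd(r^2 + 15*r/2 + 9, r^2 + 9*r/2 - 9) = r + 6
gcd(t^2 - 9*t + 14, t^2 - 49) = t - 7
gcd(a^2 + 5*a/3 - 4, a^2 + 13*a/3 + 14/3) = 1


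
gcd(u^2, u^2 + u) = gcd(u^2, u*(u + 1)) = u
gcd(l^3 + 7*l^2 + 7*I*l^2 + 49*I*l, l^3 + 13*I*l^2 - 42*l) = l^2 + 7*I*l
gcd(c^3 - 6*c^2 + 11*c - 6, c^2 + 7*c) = 1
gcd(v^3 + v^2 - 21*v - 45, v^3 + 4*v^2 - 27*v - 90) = v^2 - 2*v - 15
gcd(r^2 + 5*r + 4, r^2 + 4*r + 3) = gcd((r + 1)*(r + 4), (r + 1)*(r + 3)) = r + 1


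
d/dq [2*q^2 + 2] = 4*q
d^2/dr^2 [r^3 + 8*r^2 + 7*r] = 6*r + 16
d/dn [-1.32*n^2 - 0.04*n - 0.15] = -2.64*n - 0.04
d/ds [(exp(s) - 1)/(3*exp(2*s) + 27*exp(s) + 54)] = ((1 - exp(s))*(2*exp(s) + 9) + exp(2*s) + 9*exp(s) + 18)*exp(s)/(3*(exp(2*s) + 9*exp(s) + 18)^2)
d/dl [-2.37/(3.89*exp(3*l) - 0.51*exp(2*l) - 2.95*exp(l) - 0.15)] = (27.6579*exp(2*l) - 2.4174*exp(l) - 6.9915)*exp(l)/(-3.89*exp(3*l) + 0.51*exp(2*l) + 2.95*exp(l) + 0.15)^2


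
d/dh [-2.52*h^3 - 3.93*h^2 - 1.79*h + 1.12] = -7.56*h^2 - 7.86*h - 1.79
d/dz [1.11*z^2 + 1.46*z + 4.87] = 2.22*z + 1.46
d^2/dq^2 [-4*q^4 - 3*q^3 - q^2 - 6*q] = -48*q^2 - 18*q - 2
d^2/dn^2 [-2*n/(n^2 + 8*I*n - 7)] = 4*(-4*n*(n + 4*I)^2 + (3*n + 8*I)*(n^2 + 8*I*n - 7))/(n^2 + 8*I*n - 7)^3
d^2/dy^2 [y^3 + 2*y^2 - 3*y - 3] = 6*y + 4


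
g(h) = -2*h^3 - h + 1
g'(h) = -6*h^2 - 1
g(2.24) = -23.72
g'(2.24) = -31.11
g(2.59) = -36.34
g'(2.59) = -41.25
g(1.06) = -2.44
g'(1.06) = -7.74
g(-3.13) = 65.46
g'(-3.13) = -59.78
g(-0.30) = 1.35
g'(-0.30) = -1.54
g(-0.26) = 1.30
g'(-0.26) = -1.41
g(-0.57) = 1.94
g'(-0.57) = -2.95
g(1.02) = -2.14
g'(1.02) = -7.24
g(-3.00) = 58.00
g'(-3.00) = -55.00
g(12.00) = -3467.00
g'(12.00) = -865.00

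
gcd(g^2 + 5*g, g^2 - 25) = g + 5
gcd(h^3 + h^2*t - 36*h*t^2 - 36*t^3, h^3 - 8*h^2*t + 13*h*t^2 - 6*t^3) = -h + 6*t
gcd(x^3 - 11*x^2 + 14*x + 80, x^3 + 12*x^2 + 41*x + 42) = x + 2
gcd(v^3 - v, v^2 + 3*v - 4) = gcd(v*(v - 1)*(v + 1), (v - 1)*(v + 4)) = v - 1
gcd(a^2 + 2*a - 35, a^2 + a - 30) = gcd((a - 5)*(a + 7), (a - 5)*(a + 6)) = a - 5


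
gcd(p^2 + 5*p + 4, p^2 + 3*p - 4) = p + 4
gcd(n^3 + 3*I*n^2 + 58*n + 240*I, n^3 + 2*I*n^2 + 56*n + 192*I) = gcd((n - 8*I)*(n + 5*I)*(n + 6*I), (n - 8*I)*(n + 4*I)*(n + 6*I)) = n^2 - 2*I*n + 48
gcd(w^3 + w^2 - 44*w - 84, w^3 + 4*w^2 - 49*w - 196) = w - 7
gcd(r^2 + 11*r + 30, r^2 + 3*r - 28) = 1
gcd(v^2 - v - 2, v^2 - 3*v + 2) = v - 2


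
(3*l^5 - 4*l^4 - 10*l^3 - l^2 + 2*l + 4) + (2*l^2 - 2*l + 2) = 3*l^5 - 4*l^4 - 10*l^3 + l^2 + 6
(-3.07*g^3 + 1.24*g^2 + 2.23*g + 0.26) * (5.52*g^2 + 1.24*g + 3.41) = -16.9464*g^5 + 3.038*g^4 + 3.3785*g^3 + 8.4288*g^2 + 7.9267*g + 0.8866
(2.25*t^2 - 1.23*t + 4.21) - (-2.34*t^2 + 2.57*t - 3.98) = 4.59*t^2 - 3.8*t + 8.19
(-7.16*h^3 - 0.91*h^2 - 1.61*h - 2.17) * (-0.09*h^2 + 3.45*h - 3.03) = 0.6444*h^5 - 24.6201*h^4 + 18.7002*h^3 - 2.6019*h^2 - 2.6082*h + 6.5751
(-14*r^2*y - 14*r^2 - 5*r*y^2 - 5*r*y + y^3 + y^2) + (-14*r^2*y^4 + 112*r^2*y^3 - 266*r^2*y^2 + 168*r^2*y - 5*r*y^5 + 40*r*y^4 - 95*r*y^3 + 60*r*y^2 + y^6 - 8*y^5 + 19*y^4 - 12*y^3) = -14*r^2*y^4 + 112*r^2*y^3 - 266*r^2*y^2 + 154*r^2*y - 14*r^2 - 5*r*y^5 + 40*r*y^4 - 95*r*y^3 + 55*r*y^2 - 5*r*y + y^6 - 8*y^5 + 19*y^4 - 11*y^3 + y^2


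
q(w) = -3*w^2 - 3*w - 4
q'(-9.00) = 51.00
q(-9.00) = -220.00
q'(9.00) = -57.00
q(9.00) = -274.00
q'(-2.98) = 14.88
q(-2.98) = -21.70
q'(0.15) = -3.90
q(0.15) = -4.52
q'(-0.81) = 1.86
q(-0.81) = -3.54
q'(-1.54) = 6.24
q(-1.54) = -6.49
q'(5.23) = -34.38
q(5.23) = -101.75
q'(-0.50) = 0.00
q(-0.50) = -3.25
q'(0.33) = -4.98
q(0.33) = -5.32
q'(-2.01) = 9.06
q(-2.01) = -10.09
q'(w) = -6*w - 3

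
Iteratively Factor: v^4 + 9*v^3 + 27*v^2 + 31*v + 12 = (v + 1)*(v^3 + 8*v^2 + 19*v + 12) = (v + 1)*(v + 3)*(v^2 + 5*v + 4) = (v + 1)*(v + 3)*(v + 4)*(v + 1)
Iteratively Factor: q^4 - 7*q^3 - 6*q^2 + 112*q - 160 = (q - 4)*(q^3 - 3*q^2 - 18*q + 40) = (q - 4)*(q - 2)*(q^2 - q - 20) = (q - 4)*(q - 2)*(q + 4)*(q - 5)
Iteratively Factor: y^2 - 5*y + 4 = (y - 1)*(y - 4)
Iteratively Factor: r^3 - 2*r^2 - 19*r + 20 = (r - 5)*(r^2 + 3*r - 4) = (r - 5)*(r - 1)*(r + 4)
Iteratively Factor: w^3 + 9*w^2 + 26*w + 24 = (w + 4)*(w^2 + 5*w + 6) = (w + 3)*(w + 4)*(w + 2)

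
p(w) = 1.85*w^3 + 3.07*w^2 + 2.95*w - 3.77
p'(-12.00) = 728.47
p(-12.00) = -2793.89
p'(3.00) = 71.32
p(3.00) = 82.66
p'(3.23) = 80.68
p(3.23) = 100.13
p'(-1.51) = 6.33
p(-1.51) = -7.59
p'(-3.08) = 36.69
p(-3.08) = -37.79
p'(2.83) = 64.78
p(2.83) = 71.10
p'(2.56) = 55.04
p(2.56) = 54.94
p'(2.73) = 61.08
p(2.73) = 64.80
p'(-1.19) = 3.50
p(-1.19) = -6.05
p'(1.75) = 30.69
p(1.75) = 20.71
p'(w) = 5.55*w^2 + 6.14*w + 2.95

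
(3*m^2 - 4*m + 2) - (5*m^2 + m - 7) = -2*m^2 - 5*m + 9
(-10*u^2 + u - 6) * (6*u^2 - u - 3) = -60*u^4 + 16*u^3 - 7*u^2 + 3*u + 18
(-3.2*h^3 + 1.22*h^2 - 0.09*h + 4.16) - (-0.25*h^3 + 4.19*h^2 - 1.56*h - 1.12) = -2.95*h^3 - 2.97*h^2 + 1.47*h + 5.28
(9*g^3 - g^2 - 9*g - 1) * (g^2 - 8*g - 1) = 9*g^5 - 73*g^4 - 10*g^3 + 72*g^2 + 17*g + 1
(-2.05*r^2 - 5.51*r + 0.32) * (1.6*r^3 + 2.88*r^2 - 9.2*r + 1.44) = -3.28*r^5 - 14.72*r^4 + 3.5032*r^3 + 48.6616*r^2 - 10.8784*r + 0.4608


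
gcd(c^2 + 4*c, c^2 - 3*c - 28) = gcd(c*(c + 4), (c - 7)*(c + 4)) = c + 4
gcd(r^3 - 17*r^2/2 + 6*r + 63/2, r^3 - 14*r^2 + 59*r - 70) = r - 7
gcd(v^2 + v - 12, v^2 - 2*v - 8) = 1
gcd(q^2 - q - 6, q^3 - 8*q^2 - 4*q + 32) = q + 2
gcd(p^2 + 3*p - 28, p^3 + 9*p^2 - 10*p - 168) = p^2 + 3*p - 28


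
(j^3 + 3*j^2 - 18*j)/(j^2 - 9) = j*(j + 6)/(j + 3)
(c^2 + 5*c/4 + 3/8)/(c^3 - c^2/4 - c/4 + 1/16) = 2*(4*c + 3)/(8*c^2 - 6*c + 1)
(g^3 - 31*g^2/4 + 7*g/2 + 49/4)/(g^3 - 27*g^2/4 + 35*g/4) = (g^2 - 6*g - 7)/(g*(g - 5))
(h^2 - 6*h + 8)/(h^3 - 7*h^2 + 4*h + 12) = (h - 4)/(h^2 - 5*h - 6)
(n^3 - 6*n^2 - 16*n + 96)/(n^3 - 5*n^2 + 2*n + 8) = (n^2 - 2*n - 24)/(n^2 - n - 2)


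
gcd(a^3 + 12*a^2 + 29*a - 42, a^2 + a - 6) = 1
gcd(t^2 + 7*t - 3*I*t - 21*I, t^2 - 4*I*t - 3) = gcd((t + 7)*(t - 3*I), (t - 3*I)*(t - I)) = t - 3*I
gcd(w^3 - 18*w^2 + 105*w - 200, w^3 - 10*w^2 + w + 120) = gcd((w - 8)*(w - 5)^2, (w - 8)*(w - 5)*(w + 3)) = w^2 - 13*w + 40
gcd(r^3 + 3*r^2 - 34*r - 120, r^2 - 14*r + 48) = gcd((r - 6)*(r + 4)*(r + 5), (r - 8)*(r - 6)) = r - 6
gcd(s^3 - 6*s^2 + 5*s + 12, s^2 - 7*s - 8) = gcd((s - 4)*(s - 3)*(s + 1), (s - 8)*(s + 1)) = s + 1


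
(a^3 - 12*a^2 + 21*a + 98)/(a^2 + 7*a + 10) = (a^2 - 14*a + 49)/(a + 5)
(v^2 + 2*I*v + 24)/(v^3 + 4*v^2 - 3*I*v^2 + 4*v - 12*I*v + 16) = (v + 6*I)/(v^2 + v*(4 + I) + 4*I)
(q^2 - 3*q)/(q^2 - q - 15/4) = 4*q*(3 - q)/(-4*q^2 + 4*q + 15)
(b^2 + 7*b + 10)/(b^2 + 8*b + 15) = (b + 2)/(b + 3)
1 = 1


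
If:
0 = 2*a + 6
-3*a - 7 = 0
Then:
No Solution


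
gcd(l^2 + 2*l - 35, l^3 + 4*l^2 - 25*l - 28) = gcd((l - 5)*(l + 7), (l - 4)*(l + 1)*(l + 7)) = l + 7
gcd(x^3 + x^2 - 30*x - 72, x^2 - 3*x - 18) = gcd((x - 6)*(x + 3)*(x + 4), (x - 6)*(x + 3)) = x^2 - 3*x - 18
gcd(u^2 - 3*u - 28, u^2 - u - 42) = u - 7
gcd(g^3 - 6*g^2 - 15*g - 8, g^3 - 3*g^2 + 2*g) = 1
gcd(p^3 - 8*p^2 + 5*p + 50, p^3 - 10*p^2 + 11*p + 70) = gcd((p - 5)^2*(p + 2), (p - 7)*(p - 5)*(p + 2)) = p^2 - 3*p - 10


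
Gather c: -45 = -45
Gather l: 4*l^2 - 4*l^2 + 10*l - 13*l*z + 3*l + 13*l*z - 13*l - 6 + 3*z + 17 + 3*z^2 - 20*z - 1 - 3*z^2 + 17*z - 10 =0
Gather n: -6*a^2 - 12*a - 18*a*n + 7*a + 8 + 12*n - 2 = -6*a^2 - 5*a + n*(12 - 18*a) + 6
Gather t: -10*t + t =-9*t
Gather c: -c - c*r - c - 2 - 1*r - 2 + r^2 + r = c*(-r - 2) + r^2 - 4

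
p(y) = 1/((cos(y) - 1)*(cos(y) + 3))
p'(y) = sin(y)/((cos(y) - 1)*(cos(y) + 3)^2) + sin(y)/((cos(y) - 1)^2*(cos(y) + 3))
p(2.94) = -0.25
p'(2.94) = 0.00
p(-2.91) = -0.25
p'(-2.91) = -0.00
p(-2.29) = -0.26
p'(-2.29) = -0.03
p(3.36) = -0.25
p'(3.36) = -0.00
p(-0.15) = -22.33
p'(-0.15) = -296.29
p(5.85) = -2.77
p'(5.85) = -12.29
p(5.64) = -1.32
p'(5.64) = -3.75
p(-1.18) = -0.48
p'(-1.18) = -0.58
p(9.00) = -0.25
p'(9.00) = 0.00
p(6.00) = -6.34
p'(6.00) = -44.03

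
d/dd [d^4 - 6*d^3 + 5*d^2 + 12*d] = 4*d^3 - 18*d^2 + 10*d + 12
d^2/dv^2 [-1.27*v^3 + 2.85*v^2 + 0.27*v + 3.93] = 5.7 - 7.62*v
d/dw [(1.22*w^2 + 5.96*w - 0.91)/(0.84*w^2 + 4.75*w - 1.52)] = (0.788599999999999*w^2 - 2.18*w - 4.7367)/(0.7056*w^4 + 7.98*w^3 + 20.0089*w^2 - 14.44*w + 2.3104)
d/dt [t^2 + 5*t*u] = 2*t + 5*u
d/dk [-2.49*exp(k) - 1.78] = -2.49*exp(k)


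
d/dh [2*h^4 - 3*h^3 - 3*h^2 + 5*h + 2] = 8*h^3 - 9*h^2 - 6*h + 5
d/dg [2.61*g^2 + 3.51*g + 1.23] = 5.22*g + 3.51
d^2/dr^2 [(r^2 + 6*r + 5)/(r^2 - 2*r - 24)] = 2*(8*r^3 + 87*r^2 + 402*r + 428)/(r^6 - 6*r^5 - 60*r^4 + 280*r^3 + 1440*r^2 - 3456*r - 13824)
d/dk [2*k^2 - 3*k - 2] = 4*k - 3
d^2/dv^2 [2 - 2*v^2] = -4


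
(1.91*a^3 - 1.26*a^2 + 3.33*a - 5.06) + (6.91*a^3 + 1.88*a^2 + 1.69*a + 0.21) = 8.82*a^3 + 0.62*a^2 + 5.02*a - 4.85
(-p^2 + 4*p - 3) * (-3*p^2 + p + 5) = 3*p^4 - 13*p^3 + 8*p^2 + 17*p - 15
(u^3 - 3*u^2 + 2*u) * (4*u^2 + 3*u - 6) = 4*u^5 - 9*u^4 - 7*u^3 + 24*u^2 - 12*u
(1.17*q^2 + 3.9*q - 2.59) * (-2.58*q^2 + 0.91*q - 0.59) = -3.0186*q^4 - 8.9973*q^3 + 9.5409*q^2 - 4.6579*q + 1.5281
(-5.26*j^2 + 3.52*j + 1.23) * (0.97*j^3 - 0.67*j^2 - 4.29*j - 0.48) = -5.1022*j^5 + 6.9386*j^4 + 21.4001*j^3 - 13.4001*j^2 - 6.9663*j - 0.5904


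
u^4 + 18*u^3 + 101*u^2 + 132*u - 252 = (u - 1)*(u + 6)^2*(u + 7)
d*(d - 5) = d^2 - 5*d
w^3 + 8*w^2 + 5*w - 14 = (w - 1)*(w + 2)*(w + 7)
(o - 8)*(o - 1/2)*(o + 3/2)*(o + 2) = o^4 - 5*o^3 - 91*o^2/4 - 23*o/2 + 12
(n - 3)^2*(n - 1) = n^3 - 7*n^2 + 15*n - 9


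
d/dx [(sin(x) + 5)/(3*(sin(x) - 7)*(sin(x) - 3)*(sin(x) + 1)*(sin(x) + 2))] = (-3*sin(x)^4 - 6*sin(x)^3 + 112*sin(x)^2 + 70*sin(x) - 173)*cos(x)/(3*(sin(x) - 7)^2*(sin(x) - 3)^2*(sin(x) + 1)^2*(sin(x) + 2)^2)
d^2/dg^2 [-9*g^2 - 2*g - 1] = -18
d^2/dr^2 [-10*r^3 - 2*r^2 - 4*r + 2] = -60*r - 4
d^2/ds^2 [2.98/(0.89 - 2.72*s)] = -44.094464/(2.72*s - 0.89)^3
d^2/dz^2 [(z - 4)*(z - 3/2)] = 2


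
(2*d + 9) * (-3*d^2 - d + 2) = -6*d^3 - 29*d^2 - 5*d + 18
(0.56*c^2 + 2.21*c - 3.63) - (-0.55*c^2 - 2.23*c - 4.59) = 1.11*c^2 + 4.44*c + 0.96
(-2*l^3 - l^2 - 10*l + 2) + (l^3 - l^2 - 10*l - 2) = -l^3 - 2*l^2 - 20*l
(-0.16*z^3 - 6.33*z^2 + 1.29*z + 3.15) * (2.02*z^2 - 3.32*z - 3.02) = -0.3232*z^5 - 12.2554*z^4 + 24.1046*z^3 + 21.1968*z^2 - 14.3538*z - 9.513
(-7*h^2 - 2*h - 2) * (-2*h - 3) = 14*h^3 + 25*h^2 + 10*h + 6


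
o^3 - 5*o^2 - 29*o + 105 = (o - 7)*(o - 3)*(o + 5)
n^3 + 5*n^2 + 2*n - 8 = (n - 1)*(n + 2)*(n + 4)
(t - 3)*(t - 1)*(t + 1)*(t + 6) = t^4 + 3*t^3 - 19*t^2 - 3*t + 18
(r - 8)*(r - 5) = r^2 - 13*r + 40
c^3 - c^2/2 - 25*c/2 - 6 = (c - 4)*(c + 1/2)*(c + 3)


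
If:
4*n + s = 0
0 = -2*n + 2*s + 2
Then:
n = 1/5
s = -4/5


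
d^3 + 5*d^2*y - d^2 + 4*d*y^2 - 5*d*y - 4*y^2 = (d - 1)*(d + y)*(d + 4*y)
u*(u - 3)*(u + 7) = u^3 + 4*u^2 - 21*u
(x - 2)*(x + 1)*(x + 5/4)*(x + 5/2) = x^4 + 11*x^3/4 - 21*x^2/8 - 85*x/8 - 25/4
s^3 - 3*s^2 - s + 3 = (s - 3)*(s - 1)*(s + 1)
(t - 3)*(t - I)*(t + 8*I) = t^3 - 3*t^2 + 7*I*t^2 + 8*t - 21*I*t - 24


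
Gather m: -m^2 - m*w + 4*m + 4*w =-m^2 + m*(4 - w) + 4*w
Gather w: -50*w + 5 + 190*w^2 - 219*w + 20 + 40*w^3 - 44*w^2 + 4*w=40*w^3 + 146*w^2 - 265*w + 25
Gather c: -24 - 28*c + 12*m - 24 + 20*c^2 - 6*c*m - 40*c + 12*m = 20*c^2 + c*(-6*m - 68) + 24*m - 48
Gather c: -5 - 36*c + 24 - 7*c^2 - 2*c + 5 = -7*c^2 - 38*c + 24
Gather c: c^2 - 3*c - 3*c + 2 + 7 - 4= c^2 - 6*c + 5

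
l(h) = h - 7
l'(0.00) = 1.00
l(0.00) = -7.00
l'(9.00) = 1.00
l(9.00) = 2.00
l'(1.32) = 1.00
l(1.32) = -5.68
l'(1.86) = 1.00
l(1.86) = -5.14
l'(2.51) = 1.00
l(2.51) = -4.49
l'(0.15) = 1.00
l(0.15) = -6.85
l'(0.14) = 1.00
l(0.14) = -6.86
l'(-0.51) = 1.00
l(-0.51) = -7.51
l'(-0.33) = 1.00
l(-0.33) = -7.33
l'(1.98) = 1.00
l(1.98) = -5.02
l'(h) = 1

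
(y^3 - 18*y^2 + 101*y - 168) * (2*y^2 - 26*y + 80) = 2*y^5 - 62*y^4 + 750*y^3 - 4402*y^2 + 12448*y - 13440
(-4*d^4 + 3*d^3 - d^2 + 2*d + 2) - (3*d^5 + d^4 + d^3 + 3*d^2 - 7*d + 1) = -3*d^5 - 5*d^4 + 2*d^3 - 4*d^2 + 9*d + 1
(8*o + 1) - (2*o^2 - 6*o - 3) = -2*o^2 + 14*o + 4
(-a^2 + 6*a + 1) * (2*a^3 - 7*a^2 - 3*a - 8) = -2*a^5 + 19*a^4 - 37*a^3 - 17*a^2 - 51*a - 8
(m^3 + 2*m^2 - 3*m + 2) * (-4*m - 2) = -4*m^4 - 10*m^3 + 8*m^2 - 2*m - 4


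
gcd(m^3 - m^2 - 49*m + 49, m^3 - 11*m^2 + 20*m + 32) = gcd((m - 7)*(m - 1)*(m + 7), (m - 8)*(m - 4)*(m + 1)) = 1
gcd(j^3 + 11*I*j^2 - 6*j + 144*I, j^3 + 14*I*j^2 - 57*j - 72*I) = j + 8*I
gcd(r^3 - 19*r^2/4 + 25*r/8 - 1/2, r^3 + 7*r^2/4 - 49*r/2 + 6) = r^2 - 17*r/4 + 1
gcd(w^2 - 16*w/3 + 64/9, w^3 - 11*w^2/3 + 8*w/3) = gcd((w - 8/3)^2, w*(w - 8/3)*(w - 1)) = w - 8/3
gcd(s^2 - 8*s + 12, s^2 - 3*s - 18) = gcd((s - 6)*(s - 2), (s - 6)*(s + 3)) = s - 6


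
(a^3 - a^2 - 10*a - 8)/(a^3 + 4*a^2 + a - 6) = (a^2 - 3*a - 4)/(a^2 + 2*a - 3)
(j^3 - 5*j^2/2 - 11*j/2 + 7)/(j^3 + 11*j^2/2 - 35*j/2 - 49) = (j - 1)/(j + 7)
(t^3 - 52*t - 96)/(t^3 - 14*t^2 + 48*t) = (t^2 + 8*t + 12)/(t*(t - 6))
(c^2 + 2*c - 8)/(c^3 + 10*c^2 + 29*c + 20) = (c - 2)/(c^2 + 6*c + 5)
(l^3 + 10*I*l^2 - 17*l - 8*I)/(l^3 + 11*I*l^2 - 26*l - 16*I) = (l + I)/(l + 2*I)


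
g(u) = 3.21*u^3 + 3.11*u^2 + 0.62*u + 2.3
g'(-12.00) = 1312.70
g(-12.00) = -5104.18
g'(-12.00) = 1312.70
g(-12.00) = -5104.18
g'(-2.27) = 36.12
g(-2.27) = -20.63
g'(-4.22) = 145.87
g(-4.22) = -186.17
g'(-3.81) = 116.71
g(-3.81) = -132.45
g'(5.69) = 347.79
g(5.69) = 697.86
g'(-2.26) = 35.75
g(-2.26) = -20.27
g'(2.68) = 86.46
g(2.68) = 88.09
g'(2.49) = 75.81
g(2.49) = 72.68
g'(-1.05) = 4.71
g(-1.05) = 1.36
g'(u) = 9.63*u^2 + 6.22*u + 0.62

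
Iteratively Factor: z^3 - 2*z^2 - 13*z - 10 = (z + 1)*(z^2 - 3*z - 10) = (z - 5)*(z + 1)*(z + 2)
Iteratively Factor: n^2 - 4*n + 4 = (n - 2)*(n - 2)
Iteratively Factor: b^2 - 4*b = (b)*(b - 4)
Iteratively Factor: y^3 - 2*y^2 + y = (y - 1)*(y^2 - y) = (y - 1)^2*(y)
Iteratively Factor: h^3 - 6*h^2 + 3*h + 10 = (h - 2)*(h^2 - 4*h - 5) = (h - 5)*(h - 2)*(h + 1)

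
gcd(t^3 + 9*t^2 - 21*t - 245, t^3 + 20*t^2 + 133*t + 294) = t^2 + 14*t + 49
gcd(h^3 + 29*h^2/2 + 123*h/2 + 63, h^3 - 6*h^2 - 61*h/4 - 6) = h + 3/2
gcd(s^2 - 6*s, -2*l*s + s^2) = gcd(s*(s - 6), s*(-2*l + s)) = s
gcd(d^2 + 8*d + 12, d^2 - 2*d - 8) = d + 2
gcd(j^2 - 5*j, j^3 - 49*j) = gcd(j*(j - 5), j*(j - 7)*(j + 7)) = j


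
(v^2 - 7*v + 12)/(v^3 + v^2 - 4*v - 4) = (v^2 - 7*v + 12)/(v^3 + v^2 - 4*v - 4)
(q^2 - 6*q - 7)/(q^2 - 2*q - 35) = (q + 1)/(q + 5)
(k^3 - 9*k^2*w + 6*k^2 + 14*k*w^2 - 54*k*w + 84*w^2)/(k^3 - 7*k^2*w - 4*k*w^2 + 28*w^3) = (k + 6)/(k + 2*w)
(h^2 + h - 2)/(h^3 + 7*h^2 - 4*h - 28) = (h - 1)/(h^2 + 5*h - 14)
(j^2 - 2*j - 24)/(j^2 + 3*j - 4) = (j - 6)/(j - 1)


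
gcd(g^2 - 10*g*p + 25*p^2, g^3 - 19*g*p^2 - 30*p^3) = -g + 5*p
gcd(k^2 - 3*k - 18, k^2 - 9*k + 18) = k - 6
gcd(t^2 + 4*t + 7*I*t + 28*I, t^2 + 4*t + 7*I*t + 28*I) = t^2 + t*(4 + 7*I) + 28*I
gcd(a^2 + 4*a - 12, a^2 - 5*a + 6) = a - 2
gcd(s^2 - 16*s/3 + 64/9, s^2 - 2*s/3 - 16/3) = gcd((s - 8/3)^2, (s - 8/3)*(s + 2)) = s - 8/3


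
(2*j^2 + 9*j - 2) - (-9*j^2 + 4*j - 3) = 11*j^2 + 5*j + 1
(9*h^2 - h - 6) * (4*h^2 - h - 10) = 36*h^4 - 13*h^3 - 113*h^2 + 16*h + 60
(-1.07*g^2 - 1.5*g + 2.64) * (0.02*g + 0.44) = -0.0214*g^3 - 0.5008*g^2 - 0.6072*g + 1.1616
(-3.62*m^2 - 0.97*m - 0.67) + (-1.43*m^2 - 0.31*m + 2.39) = -5.05*m^2 - 1.28*m + 1.72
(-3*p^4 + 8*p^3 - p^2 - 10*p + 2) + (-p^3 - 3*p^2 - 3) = -3*p^4 + 7*p^3 - 4*p^2 - 10*p - 1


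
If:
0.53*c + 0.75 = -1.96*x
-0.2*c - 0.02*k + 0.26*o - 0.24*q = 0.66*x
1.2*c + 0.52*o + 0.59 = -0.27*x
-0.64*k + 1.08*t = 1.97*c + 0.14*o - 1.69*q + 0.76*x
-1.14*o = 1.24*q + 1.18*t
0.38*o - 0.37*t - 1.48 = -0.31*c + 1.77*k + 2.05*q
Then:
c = 1.38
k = 0.96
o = -3.92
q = -3.40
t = 7.36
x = -0.75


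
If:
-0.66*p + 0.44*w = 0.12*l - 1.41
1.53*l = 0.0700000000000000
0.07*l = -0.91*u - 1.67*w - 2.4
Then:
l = 0.05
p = 0.666666666666667*w + 2.12804515745692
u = -1.83516483516484*w - 2.64088199382317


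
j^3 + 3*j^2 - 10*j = j*(j - 2)*(j + 5)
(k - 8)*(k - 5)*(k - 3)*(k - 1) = k^4 - 17*k^3 + 95*k^2 - 199*k + 120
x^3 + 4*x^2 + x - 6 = (x - 1)*(x + 2)*(x + 3)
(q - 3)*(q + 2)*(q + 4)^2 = q^4 + 7*q^3 + 2*q^2 - 64*q - 96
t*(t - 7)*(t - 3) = t^3 - 10*t^2 + 21*t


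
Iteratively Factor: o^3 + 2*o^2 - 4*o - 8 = (o + 2)*(o^2 - 4) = (o + 2)^2*(o - 2)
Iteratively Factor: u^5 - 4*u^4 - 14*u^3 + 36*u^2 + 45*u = (u + 1)*(u^4 - 5*u^3 - 9*u^2 + 45*u) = (u + 1)*(u + 3)*(u^3 - 8*u^2 + 15*u) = (u - 5)*(u + 1)*(u + 3)*(u^2 - 3*u) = u*(u - 5)*(u + 1)*(u + 3)*(u - 3)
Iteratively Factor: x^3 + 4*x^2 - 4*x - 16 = (x - 2)*(x^2 + 6*x + 8) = (x - 2)*(x + 2)*(x + 4)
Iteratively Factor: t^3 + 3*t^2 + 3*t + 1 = (t + 1)*(t^2 + 2*t + 1) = (t + 1)^2*(t + 1)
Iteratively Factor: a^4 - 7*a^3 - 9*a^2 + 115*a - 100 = (a - 5)*(a^3 - 2*a^2 - 19*a + 20) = (a - 5)^2*(a^2 + 3*a - 4) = (a - 5)^2*(a - 1)*(a + 4)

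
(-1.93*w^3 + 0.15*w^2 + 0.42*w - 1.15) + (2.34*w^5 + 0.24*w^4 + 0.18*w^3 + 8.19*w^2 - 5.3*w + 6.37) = 2.34*w^5 + 0.24*w^4 - 1.75*w^3 + 8.34*w^2 - 4.88*w + 5.22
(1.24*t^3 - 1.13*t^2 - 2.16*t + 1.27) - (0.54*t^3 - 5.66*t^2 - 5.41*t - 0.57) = 0.7*t^3 + 4.53*t^2 + 3.25*t + 1.84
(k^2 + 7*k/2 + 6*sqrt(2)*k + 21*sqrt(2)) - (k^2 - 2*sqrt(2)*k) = 7*k/2 + 8*sqrt(2)*k + 21*sqrt(2)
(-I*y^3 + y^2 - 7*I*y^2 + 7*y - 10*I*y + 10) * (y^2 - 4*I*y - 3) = -I*y^5 - 3*y^4 - 7*I*y^4 - 21*y^3 - 11*I*y^3 - 33*y^2 - 7*I*y^2 - 21*y - 10*I*y - 30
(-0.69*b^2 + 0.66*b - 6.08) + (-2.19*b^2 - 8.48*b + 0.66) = -2.88*b^2 - 7.82*b - 5.42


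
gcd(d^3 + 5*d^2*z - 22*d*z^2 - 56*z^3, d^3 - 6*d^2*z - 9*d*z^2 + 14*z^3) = d + 2*z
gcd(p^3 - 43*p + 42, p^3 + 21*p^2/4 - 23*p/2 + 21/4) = p^2 + 6*p - 7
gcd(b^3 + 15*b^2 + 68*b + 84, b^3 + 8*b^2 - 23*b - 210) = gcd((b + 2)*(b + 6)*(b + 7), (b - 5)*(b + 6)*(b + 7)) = b^2 + 13*b + 42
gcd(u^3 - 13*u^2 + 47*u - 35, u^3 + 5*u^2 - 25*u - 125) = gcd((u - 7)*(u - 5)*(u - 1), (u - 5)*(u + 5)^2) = u - 5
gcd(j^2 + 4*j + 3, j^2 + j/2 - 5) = 1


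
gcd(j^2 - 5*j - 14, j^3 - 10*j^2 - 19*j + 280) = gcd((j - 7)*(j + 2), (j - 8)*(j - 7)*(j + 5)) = j - 7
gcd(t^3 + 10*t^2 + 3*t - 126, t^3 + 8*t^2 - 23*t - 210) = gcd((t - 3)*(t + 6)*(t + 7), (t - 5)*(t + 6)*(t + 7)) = t^2 + 13*t + 42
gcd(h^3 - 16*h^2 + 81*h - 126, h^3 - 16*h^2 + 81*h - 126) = h^3 - 16*h^2 + 81*h - 126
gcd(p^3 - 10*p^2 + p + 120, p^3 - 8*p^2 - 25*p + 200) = p^2 - 13*p + 40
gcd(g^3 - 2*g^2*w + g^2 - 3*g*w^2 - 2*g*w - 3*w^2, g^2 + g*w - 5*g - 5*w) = g + w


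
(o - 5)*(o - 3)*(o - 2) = o^3 - 10*o^2 + 31*o - 30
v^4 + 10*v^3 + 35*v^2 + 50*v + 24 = (v + 1)*(v + 2)*(v + 3)*(v + 4)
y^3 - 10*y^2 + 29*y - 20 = (y - 5)*(y - 4)*(y - 1)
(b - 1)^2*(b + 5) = b^3 + 3*b^2 - 9*b + 5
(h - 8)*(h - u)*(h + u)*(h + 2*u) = h^4 + 2*h^3*u - 8*h^3 - h^2*u^2 - 16*h^2*u - 2*h*u^3 + 8*h*u^2 + 16*u^3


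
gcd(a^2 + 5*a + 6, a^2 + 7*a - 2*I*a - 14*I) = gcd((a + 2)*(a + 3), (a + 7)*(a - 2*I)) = 1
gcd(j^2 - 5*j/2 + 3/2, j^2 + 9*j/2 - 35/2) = 1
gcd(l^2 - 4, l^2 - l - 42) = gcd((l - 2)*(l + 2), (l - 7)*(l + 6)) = 1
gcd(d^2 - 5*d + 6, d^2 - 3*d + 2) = d - 2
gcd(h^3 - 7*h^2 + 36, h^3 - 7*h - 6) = h^2 - h - 6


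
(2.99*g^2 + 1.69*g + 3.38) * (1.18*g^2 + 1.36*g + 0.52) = 3.5282*g^4 + 6.0606*g^3 + 7.8416*g^2 + 5.4756*g + 1.7576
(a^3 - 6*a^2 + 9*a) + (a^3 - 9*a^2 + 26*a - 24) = 2*a^3 - 15*a^2 + 35*a - 24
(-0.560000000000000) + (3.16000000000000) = 2.60000000000000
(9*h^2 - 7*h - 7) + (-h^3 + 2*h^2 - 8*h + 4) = -h^3 + 11*h^2 - 15*h - 3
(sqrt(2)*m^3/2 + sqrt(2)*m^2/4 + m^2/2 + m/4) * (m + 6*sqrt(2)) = sqrt(2)*m^4/2 + sqrt(2)*m^3/4 + 13*m^3/2 + 13*m^2/4 + 3*sqrt(2)*m^2 + 3*sqrt(2)*m/2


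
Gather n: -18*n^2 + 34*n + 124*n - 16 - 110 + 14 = -18*n^2 + 158*n - 112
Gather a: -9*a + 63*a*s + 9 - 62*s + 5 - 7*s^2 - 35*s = a*(63*s - 9) - 7*s^2 - 97*s + 14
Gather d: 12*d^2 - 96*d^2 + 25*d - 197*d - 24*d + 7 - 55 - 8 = -84*d^2 - 196*d - 56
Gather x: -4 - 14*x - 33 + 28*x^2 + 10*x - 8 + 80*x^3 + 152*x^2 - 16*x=80*x^3 + 180*x^2 - 20*x - 45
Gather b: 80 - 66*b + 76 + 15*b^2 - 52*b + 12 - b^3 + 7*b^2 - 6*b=-b^3 + 22*b^2 - 124*b + 168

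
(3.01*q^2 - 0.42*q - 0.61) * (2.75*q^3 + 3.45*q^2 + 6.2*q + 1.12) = 8.2775*q^5 + 9.2295*q^4 + 15.5355*q^3 - 1.3373*q^2 - 4.2524*q - 0.6832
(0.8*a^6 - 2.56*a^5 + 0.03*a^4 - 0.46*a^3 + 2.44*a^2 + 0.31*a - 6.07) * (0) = 0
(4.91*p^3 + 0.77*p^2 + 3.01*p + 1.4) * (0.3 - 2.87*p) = -14.0917*p^4 - 0.7369*p^3 - 8.4077*p^2 - 3.115*p + 0.42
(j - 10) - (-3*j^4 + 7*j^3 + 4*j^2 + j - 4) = 3*j^4 - 7*j^3 - 4*j^2 - 6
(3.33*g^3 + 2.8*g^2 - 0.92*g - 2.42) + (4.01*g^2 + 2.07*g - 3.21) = 3.33*g^3 + 6.81*g^2 + 1.15*g - 5.63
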